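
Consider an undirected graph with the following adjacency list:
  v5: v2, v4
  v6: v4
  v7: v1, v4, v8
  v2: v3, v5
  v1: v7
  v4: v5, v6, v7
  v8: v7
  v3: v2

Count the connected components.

1

From v1: component {v1, v2, v3, v4, v5, v6, v7, v8}.
That's 1 component.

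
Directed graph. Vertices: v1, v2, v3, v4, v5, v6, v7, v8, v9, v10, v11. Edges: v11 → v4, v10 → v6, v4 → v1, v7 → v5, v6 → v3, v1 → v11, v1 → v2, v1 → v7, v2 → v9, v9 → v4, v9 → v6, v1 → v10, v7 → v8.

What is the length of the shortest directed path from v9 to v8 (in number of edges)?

Distance 0: v9.
Distance 1: v4, v6.
Distance 2: v1, v3.
Distance 3: v2, v7, v10, v11.
Distance 4: v5, v8 — contains v8.

4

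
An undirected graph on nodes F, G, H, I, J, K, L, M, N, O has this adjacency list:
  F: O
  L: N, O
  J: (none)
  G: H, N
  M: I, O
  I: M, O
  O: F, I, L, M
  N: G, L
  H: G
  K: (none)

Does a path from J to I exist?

No

J has no edges, so nothing is reachable from it.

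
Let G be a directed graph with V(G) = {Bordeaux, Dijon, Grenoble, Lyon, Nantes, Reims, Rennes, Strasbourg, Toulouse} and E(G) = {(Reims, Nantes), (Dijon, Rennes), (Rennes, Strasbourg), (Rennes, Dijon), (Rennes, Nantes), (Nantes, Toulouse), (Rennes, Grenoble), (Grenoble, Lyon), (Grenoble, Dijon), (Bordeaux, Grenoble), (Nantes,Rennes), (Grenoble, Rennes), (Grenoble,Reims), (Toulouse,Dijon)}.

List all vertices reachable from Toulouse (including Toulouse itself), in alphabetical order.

Start at Toulouse.
Its neighbours: Dijon.
Then their neighbours: Rennes.
Then next layer: Grenoble, Nantes, Strasbourg.
Then next layer: Lyon, Reims.
Nothing further is reachable.

Dijon, Grenoble, Lyon, Nantes, Reims, Rennes, Strasbourg, Toulouse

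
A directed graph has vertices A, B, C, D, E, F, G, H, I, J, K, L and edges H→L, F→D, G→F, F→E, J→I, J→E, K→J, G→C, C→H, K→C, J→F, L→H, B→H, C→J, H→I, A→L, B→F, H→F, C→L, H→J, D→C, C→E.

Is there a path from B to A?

No

Explore from B.
Distance 1: reach F, H.
Distance 2: reach D, E, I, J, L.
Distance 3: reach C.
The search from B is exhausted; no directed path reaches A.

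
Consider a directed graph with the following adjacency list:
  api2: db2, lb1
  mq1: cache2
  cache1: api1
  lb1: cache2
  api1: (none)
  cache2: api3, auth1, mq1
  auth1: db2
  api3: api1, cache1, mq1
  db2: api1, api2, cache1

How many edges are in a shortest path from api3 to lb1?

6

Distance 0: api3.
Distance 1: api1, cache1, mq1.
Distance 2: cache2.
Distance 3: auth1.
Distance 4: db2.
Distance 5: api2.
Distance 6: lb1 — contains lb1.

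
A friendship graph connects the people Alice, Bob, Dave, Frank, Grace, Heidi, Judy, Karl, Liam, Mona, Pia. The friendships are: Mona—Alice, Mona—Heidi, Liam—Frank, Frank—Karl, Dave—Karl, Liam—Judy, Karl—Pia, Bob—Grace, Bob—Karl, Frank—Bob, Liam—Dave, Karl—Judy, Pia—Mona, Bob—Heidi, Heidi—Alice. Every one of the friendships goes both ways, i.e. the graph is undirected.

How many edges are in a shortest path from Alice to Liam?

4

Distance 0: Alice.
Distance 1: Heidi, Mona.
Distance 2: Bob, Pia.
Distance 3: Frank, Grace, Karl.
Distance 4: Dave, Judy, Liam — contains Liam.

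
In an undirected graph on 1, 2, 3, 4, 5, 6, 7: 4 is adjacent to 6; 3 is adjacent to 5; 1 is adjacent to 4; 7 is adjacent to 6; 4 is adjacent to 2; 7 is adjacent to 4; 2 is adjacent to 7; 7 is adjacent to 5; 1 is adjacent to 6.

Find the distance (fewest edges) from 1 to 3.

4

Distance 0: 1.
Distance 1: 4, 6.
Distance 2: 2, 7.
Distance 3: 5.
Distance 4: 3 — contains 3.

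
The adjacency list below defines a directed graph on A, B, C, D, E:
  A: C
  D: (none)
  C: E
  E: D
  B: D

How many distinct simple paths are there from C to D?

1

C→E→D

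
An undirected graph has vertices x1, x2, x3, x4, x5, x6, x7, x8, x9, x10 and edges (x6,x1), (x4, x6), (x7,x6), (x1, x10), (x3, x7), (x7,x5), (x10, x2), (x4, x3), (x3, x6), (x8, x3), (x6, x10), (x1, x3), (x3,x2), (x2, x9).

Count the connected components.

1

From x1: component {x1, x2, x3, x4, x5, x6, x7, x8, x9, x10}.
That's 1 component.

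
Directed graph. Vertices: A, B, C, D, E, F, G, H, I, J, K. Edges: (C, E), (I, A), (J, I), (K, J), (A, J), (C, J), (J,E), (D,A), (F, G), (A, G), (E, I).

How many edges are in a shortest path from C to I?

Distance 0: C.
Distance 1: E, J.
Distance 2: I — contains I.

2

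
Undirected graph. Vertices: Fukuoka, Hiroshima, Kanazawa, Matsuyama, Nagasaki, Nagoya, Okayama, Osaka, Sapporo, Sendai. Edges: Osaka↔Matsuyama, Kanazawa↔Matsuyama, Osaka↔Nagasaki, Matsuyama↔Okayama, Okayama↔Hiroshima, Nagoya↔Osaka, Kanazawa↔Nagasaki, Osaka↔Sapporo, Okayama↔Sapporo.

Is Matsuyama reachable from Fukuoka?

Fukuoka has no edges, so nothing is reachable from it.

No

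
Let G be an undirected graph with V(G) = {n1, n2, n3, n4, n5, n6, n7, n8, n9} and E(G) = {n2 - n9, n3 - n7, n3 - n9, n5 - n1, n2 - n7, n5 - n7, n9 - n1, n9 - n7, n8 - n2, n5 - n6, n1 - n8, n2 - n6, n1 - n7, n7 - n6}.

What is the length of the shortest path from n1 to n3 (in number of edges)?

Distance 0: n1.
Distance 1: n5, n7, n8, n9.
Distance 2: n2, n3, n6 — contains n3.

2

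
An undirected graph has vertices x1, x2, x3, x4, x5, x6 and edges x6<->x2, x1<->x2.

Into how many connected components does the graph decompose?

4

From x1: component {x1, x2, x6}.
From x3: component {x3}.
From x4: component {x4}.
From x5: component {x5}.
That's 4 components.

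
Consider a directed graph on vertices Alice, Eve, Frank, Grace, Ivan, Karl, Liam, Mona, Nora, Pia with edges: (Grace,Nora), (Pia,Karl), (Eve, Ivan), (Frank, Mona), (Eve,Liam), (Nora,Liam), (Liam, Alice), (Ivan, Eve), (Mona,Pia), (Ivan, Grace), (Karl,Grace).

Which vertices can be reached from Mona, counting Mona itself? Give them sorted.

Start at Mona.
Its neighbours: Pia.
Then their neighbours: Karl.
Then next layer: Grace.
Then next layer: Nora.
Then next layer: Liam.
Then next layer: Alice.
Nothing further is reachable.

Alice, Grace, Karl, Liam, Mona, Nora, Pia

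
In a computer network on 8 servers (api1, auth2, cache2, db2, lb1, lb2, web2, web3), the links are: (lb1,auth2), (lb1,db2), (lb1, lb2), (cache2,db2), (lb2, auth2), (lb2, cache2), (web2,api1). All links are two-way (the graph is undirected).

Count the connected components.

3

From api1: component {api1, web2}.
From auth2: component {auth2, cache2, db2, lb1, lb2}.
From web3: component {web3}.
That's 3 components.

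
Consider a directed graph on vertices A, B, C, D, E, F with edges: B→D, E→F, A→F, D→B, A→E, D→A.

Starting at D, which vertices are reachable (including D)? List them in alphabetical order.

A, B, D, E, F

Start at D.
Its neighbours: A, B.
Then their neighbours: E, F.
Nothing further is reachable.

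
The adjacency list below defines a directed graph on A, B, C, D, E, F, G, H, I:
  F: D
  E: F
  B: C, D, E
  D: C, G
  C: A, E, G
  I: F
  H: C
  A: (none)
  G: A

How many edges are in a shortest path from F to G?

Distance 0: F.
Distance 1: D.
Distance 2: C, G — contains G.

2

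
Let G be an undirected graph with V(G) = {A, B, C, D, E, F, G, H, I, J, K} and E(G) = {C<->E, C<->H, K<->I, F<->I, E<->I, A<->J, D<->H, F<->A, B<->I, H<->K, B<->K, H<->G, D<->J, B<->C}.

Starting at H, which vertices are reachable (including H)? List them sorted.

A, B, C, D, E, F, G, H, I, J, K

Start at H.
Its neighbours: C, D, G, K.
Then their neighbours: B, E, I, J.
Then next layer: A, F.
Every vertex is now reached.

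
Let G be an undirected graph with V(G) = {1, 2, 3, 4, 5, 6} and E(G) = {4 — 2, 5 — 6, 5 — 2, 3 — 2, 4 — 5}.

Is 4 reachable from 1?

No

1 has no edges, so nothing is reachable from it.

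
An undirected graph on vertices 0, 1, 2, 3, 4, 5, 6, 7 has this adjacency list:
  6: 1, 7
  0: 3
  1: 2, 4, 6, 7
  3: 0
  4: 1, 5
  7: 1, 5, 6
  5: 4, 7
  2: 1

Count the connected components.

2

From 0: component {0, 3}.
From 1: component {1, 2, 4, 5, 6, 7}.
That's 2 components.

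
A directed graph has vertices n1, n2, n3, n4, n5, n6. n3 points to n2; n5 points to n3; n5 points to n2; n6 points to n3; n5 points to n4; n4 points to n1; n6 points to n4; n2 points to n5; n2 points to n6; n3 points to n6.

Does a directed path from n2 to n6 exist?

Explore from n2.
Distance 1: reach n5, n6.
Found n6.

Yes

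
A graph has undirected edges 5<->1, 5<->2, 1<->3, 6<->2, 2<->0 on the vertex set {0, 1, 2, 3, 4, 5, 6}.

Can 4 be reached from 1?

No

Explore from 1.
Distance 1: reach 3, 5.
Distance 2: reach 2.
Distance 3: reach 0, 6.
The search is exhausted without reaching 4; it lies in a different component.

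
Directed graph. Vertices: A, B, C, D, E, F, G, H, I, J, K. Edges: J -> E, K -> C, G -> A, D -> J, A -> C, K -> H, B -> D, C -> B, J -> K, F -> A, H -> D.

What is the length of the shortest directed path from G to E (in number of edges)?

Distance 0: G.
Distance 1: A.
Distance 2: C.
Distance 3: B.
Distance 4: D.
Distance 5: J.
Distance 6: E, K — contains E.

6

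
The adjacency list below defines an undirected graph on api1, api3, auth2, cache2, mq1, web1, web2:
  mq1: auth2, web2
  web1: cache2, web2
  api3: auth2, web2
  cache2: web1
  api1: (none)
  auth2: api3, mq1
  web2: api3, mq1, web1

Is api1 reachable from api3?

No

Explore from api3.
Distance 1: reach auth2, web2.
Distance 2: reach mq1, web1.
Distance 3: reach cache2.
The search is exhausted without reaching api1; it lies in a different component.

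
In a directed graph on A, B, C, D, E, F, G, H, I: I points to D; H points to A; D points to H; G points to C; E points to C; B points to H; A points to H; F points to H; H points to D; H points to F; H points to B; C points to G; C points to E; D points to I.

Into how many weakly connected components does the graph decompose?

From A: component {A, B, D, F, H, I}.
From C: component {C, E, G}.
That's 2 components.

2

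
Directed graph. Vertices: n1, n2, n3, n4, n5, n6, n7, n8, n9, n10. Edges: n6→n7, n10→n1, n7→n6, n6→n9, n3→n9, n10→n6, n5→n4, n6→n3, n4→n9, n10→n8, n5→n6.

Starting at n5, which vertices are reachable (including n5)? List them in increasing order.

Start at n5.
Its neighbours: n4, n6.
Then their neighbours: n3, n7, n9.
Nothing further is reachable.

n3, n4, n5, n6, n7, n9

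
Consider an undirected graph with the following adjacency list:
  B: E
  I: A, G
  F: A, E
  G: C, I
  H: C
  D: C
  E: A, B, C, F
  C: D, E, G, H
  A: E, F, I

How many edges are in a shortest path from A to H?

Distance 0: A.
Distance 1: E, F, I.
Distance 2: B, C, G.
Distance 3: D, H — contains H.

3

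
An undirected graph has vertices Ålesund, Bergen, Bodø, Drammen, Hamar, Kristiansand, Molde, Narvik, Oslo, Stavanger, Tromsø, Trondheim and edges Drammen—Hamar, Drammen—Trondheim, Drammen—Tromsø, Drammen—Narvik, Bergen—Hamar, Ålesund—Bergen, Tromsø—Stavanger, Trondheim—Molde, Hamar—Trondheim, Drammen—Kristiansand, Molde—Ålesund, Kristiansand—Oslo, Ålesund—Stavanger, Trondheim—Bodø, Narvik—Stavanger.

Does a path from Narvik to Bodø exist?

Explore from Narvik.
Distance 1: reach Drammen, Stavanger.
Distance 2: reach Ålesund, Hamar, Kristiansand, Tromsø, Trondheim.
Distance 3: reach Bergen, Bodø, Molde, Oslo.
Found Bodø.

Yes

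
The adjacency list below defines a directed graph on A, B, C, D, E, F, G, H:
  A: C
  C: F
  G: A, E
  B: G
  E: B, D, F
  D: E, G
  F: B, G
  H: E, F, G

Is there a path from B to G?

Explore from B.
Distance 1: reach G.
Found G.

Yes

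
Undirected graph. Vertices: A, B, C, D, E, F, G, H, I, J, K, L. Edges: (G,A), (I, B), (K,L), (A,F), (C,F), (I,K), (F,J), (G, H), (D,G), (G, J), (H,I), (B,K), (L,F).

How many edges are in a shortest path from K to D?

4

Distance 0: K.
Distance 1: B, I, L.
Distance 2: F, H.
Distance 3: A, C, G, J.
Distance 4: D — contains D.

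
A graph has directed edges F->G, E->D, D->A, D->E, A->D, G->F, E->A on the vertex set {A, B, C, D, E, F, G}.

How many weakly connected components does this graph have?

From A: component {A, D, E}.
From B: component {B}.
From C: component {C}.
From F: component {F, G}.
That's 4 components.

4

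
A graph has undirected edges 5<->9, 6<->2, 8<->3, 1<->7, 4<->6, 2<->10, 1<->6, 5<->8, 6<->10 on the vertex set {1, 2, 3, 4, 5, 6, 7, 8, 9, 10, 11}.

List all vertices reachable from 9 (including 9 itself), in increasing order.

3, 5, 8, 9

Start at 9.
Its neighbours: 5.
Then their neighbours: 8.
Then next layer: 3.
Nothing further is reachable.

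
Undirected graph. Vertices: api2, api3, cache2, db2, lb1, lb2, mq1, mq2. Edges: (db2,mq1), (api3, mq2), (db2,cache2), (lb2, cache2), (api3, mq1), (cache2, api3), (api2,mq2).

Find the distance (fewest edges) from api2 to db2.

Distance 0: api2.
Distance 1: mq2.
Distance 2: api3.
Distance 3: cache2, mq1.
Distance 4: db2, lb2 — contains db2.

4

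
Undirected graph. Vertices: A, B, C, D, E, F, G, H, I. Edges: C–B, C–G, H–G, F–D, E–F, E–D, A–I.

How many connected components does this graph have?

From A: component {A, I}.
From B: component {B, C, G, H}.
From D: component {D, E, F}.
That's 3 components.

3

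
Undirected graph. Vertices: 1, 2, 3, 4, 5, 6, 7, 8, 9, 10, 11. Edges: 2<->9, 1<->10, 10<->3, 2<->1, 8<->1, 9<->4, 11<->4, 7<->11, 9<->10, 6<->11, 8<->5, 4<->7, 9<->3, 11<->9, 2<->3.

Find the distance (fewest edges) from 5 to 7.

6

Distance 0: 5.
Distance 1: 8.
Distance 2: 1.
Distance 3: 2, 10.
Distance 4: 3, 9.
Distance 5: 4, 11.
Distance 6: 6, 7 — contains 7.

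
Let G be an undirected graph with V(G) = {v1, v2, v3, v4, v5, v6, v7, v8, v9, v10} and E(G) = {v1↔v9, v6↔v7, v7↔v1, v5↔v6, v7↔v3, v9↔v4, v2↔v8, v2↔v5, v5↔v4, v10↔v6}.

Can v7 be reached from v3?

Explore from v3.
Distance 1: reach v7.
Found v7.

Yes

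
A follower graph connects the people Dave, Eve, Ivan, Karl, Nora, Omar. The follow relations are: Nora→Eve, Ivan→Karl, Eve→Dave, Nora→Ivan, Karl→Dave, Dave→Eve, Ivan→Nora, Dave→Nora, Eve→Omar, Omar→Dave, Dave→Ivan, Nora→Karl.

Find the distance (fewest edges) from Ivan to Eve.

2

Distance 0: Ivan.
Distance 1: Karl, Nora.
Distance 2: Dave, Eve — contains Eve.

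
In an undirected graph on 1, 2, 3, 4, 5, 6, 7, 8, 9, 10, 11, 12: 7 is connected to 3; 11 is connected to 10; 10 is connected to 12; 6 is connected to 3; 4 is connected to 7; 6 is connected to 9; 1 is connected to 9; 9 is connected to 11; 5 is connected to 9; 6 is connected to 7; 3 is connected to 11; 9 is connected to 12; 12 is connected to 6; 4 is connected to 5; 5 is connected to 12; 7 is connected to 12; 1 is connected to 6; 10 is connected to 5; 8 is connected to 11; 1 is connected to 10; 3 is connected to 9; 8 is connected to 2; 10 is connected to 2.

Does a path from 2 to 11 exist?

Yes

Explore from 2.
Distance 1: reach 8, 10.
Distance 2: reach 1, 5, 11, 12.
Found 11.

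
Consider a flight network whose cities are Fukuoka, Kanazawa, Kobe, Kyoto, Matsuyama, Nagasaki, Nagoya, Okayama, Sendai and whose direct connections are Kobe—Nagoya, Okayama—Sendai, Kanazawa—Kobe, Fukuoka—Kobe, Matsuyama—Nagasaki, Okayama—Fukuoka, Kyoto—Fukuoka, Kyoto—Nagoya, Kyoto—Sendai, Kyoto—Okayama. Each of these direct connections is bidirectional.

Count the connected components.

From Fukuoka: component {Fukuoka, Kanazawa, Kobe, Kyoto, Nagoya, Okayama, Sendai}.
From Matsuyama: component {Matsuyama, Nagasaki}.
That's 2 components.

2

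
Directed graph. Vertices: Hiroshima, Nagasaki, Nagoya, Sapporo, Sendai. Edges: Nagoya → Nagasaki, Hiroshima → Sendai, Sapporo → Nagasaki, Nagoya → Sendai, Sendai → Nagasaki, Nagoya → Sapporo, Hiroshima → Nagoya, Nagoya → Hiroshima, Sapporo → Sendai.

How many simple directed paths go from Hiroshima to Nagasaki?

Hiroshima→Nagoya→Nagasaki
Hiroshima→Nagoya→Sapporo→Nagasaki
Hiroshima→Nagoya→Sapporo→Sendai→Nagasaki
Hiroshima→Nagoya→Sendai→Nagasaki
Hiroshima→Sendai→Nagasaki

5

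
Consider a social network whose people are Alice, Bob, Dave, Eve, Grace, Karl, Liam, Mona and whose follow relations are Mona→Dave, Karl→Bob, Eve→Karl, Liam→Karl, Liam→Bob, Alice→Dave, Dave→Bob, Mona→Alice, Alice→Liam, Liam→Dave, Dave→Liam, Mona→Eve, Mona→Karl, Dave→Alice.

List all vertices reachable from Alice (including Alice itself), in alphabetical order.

Alice, Bob, Dave, Karl, Liam

Start at Alice.
Its neighbours: Dave, Liam.
Then their neighbours: Bob, Karl.
Nothing further is reachable.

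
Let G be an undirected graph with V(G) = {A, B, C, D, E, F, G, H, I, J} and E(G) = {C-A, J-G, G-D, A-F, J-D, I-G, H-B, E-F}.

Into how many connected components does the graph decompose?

3

From A: component {A, C, E, F}.
From B: component {B, H}.
From D: component {D, G, I, J}.
That's 3 components.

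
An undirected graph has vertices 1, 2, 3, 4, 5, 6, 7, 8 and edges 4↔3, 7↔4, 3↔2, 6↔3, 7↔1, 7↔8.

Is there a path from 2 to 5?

Explore from 2.
Distance 1: reach 3.
Distance 2: reach 4, 6.
Distance 3: reach 7.
Distance 4: reach 1, 8.
The search is exhausted without reaching 5; it lies in a different component.

No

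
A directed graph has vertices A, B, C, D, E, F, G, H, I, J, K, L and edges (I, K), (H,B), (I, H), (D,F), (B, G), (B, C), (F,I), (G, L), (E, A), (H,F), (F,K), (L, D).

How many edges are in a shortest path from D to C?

Distance 0: D.
Distance 1: F.
Distance 2: I, K.
Distance 3: H.
Distance 4: B.
Distance 5: C, G — contains C.

5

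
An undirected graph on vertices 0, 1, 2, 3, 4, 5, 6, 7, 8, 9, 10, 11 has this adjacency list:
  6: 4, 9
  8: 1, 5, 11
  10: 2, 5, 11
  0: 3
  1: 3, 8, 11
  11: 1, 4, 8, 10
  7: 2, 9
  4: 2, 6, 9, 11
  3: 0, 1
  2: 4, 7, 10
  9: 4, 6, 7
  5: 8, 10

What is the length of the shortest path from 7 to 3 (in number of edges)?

5

Distance 0: 7.
Distance 1: 2, 9.
Distance 2: 4, 6, 10.
Distance 3: 5, 11.
Distance 4: 1, 8.
Distance 5: 3 — contains 3.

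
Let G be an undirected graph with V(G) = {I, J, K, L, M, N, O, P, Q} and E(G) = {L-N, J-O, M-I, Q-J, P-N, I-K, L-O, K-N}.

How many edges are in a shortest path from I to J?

Distance 0: I.
Distance 1: K, M.
Distance 2: N.
Distance 3: L, P.
Distance 4: O.
Distance 5: J — contains J.

5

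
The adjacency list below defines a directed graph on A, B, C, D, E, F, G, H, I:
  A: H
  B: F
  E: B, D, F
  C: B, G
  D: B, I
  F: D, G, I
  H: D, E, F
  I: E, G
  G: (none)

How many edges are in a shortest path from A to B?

Distance 0: A.
Distance 1: H.
Distance 2: D, E, F.
Distance 3: B, G, I — contains B.

3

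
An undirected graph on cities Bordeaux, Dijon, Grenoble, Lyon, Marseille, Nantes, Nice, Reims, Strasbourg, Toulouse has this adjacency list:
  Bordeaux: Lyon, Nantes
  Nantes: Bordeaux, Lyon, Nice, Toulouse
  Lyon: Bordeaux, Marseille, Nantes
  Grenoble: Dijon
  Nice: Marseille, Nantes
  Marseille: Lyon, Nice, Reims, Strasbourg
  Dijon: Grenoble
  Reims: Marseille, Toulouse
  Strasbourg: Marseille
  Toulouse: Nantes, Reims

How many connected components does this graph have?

From Bordeaux: component {Bordeaux, Lyon, Marseille, Nantes, Nice, Reims, Strasbourg, Toulouse}.
From Dijon: component {Dijon, Grenoble}.
That's 2 components.

2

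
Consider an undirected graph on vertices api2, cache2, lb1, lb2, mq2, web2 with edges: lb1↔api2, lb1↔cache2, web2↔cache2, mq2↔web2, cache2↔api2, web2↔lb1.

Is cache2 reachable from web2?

Explore from web2.
Distance 1: reach cache2, lb1, mq2.
Found cache2.

Yes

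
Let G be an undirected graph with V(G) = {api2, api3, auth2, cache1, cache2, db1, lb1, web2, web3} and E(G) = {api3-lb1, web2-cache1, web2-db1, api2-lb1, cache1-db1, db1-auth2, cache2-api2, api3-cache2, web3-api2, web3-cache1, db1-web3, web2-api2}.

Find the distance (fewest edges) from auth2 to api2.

3

Distance 0: auth2.
Distance 1: db1.
Distance 2: cache1, web2, web3.
Distance 3: api2 — contains api2.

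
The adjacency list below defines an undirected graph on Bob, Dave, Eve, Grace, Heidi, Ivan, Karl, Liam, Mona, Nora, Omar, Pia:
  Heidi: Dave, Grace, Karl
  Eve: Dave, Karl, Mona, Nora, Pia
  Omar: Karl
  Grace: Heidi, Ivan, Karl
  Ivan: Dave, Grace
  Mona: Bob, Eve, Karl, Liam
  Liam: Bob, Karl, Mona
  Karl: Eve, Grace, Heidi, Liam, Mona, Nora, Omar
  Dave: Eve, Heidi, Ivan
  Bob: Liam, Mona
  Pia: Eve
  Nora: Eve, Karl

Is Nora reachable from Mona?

Explore from Mona.
Distance 1: reach Bob, Eve, Karl, Liam.
Distance 2: reach Dave, Grace, Heidi, Nora, Omar, Pia.
Found Nora.

Yes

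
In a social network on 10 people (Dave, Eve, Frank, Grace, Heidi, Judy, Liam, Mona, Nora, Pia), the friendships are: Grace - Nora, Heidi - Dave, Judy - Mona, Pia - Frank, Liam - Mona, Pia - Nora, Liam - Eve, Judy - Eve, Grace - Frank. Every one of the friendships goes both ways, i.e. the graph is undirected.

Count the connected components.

3

From Dave: component {Dave, Heidi}.
From Eve: component {Eve, Judy, Liam, Mona}.
From Frank: component {Frank, Grace, Nora, Pia}.
That's 3 components.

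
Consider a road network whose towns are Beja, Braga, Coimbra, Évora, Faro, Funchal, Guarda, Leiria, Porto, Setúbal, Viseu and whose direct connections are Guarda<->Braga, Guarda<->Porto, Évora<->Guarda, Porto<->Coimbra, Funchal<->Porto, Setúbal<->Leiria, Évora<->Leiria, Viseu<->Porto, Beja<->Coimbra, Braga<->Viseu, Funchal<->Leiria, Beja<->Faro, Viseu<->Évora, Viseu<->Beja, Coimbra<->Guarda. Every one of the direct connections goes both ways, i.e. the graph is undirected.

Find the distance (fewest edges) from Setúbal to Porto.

Distance 0: Setúbal.
Distance 1: Leiria.
Distance 2: Évora, Funchal.
Distance 3: Guarda, Porto, Viseu — contains Porto.

3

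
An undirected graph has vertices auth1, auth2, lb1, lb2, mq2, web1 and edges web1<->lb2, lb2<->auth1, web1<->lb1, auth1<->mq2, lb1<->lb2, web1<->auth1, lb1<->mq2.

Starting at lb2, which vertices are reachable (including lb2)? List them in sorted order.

Start at lb2.
Its neighbours: auth1, lb1, web1.
Then their neighbours: mq2.
Nothing further is reachable.

auth1, lb1, lb2, mq2, web1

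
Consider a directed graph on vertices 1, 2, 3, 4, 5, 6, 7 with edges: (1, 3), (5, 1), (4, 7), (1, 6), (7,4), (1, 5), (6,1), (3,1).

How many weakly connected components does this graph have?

From 1: component {1, 3, 5, 6}.
From 2: component {2}.
From 4: component {4, 7}.
That's 3 components.

3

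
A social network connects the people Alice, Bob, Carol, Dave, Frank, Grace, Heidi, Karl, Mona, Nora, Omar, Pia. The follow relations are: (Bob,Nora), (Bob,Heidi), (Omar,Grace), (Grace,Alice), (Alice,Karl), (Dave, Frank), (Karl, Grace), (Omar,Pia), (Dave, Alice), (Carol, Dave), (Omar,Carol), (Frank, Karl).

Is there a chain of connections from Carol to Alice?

Explore from Carol.
Distance 1: reach Dave.
Distance 2: reach Alice, Frank.
Found Alice.

Yes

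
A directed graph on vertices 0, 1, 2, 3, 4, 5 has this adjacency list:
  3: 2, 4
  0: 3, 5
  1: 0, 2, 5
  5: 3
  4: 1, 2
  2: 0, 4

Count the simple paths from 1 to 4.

9

1→0→3→2→4
1→0→3→4
1→0→5→3→2→4
1→0→5→3→4
1→2→0→3→4
1→2→0→5→3→4
1→2→4
1→5→3→2→4
1→5→3→4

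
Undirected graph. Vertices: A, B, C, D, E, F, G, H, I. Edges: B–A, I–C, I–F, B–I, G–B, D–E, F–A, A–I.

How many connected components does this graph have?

From A: component {A, B, C, F, G, I}.
From D: component {D, E}.
From H: component {H}.
That's 3 components.

3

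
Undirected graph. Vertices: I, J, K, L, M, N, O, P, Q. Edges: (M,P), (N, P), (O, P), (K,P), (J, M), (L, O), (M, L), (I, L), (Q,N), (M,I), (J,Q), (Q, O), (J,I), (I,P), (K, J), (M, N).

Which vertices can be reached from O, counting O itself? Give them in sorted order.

I, J, K, L, M, N, O, P, Q

Start at O.
Its neighbours: L, P, Q.
Then their neighbours: I, J, K, M, N.
Every vertex is now reached.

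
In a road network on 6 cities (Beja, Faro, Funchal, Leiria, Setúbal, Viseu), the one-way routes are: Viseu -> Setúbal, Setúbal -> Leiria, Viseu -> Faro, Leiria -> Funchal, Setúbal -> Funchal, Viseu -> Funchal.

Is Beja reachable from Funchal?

Funchal has no outgoing edges, so nothing is reachable from it.

No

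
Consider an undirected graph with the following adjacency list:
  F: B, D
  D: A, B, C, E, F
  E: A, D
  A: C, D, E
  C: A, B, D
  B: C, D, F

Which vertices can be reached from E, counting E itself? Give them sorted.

Start at E.
Its neighbours: A, D.
Then their neighbours: B, C, F.
Every vertex is now reached.

A, B, C, D, E, F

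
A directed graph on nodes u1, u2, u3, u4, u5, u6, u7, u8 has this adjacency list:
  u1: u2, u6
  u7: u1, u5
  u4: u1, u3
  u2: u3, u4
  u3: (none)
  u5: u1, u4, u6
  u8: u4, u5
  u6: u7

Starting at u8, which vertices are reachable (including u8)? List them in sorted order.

u1, u2, u3, u4, u5, u6, u7, u8

Start at u8.
Its neighbours: u4, u5.
Then their neighbours: u1, u3, u6.
Then next layer: u2, u7.
Every vertex is now reached.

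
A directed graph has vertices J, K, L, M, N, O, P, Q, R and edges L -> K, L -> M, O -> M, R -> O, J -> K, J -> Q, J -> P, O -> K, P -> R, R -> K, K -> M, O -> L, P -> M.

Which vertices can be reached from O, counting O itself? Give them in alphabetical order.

K, L, M, O

Start at O.
Its neighbours: K, L, M.
Nothing further is reachable.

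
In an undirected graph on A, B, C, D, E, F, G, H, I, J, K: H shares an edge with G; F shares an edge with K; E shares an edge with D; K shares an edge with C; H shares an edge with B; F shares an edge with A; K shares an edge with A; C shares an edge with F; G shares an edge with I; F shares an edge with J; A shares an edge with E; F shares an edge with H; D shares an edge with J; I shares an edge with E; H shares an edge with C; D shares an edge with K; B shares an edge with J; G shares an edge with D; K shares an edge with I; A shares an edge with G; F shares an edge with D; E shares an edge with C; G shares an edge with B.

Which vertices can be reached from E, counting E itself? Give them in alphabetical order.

A, B, C, D, E, F, G, H, I, J, K

Start at E.
Its neighbours: A, C, D, I.
Then their neighbours: F, G, H, J, K.
Then next layer: B.
Every vertex is now reached.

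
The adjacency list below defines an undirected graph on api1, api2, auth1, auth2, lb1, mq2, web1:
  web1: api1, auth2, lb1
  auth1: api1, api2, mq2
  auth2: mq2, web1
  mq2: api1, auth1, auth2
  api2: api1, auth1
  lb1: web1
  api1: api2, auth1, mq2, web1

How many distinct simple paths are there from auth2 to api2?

auth2–mq2–api1–api2
auth2–mq2–api1–auth1–api2
auth2–mq2–auth1–api1–api2
auth2–mq2–auth1–api2
auth2–web1–api1–api2
auth2–web1–api1–auth1–api2
auth2–web1–api1–mq2–auth1–api2

7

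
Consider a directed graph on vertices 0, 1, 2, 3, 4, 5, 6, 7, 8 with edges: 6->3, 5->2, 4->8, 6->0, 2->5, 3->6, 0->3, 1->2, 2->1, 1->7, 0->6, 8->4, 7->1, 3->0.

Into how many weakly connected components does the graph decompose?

3

From 0: component {0, 3, 6}.
From 1: component {1, 2, 5, 7}.
From 4: component {4, 8}.
That's 3 components.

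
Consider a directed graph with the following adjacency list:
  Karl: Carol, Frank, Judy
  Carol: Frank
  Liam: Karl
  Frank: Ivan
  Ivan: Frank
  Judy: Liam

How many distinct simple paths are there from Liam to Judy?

Liam→Karl→Judy

1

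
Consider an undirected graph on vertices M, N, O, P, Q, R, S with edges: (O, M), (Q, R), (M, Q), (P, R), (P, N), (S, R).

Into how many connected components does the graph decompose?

From M: component {M, N, O, P, Q, R, S}.
That's 1 component.

1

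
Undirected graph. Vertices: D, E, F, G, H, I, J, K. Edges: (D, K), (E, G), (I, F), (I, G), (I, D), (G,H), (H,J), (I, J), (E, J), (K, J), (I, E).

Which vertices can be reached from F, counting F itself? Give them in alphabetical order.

D, E, F, G, H, I, J, K

Start at F.
Its neighbours: I.
Then their neighbours: D, E, G, J.
Then next layer: H, K.
Every vertex is now reached.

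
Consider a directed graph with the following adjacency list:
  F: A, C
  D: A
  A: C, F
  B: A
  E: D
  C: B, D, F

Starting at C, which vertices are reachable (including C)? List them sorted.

Start at C.
Its neighbours: B, D, F.
Then their neighbours: A.
Nothing further is reachable.

A, B, C, D, F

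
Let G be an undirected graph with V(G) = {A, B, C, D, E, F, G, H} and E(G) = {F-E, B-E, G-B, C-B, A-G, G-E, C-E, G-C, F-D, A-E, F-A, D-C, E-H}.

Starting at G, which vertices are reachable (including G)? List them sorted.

Start at G.
Its neighbours: A, B, C, E.
Then their neighbours: D, F, H.
Every vertex is now reached.

A, B, C, D, E, F, G, H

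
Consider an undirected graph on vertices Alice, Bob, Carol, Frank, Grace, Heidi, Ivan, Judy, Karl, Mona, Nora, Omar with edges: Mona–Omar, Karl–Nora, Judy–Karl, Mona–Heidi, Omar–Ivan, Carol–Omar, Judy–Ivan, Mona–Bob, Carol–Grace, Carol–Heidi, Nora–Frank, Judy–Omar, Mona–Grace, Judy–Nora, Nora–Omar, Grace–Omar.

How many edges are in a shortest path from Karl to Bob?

4

Distance 0: Karl.
Distance 1: Judy, Nora.
Distance 2: Frank, Ivan, Omar.
Distance 3: Carol, Grace, Mona.
Distance 4: Bob, Heidi — contains Bob.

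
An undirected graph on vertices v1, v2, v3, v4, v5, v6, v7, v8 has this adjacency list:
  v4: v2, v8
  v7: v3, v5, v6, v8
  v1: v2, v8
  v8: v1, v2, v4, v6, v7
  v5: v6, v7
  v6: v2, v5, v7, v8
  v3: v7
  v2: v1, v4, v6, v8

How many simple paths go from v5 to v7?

6

v5–v6–v2–v1–v8–v7
v5–v6–v2–v4–v8–v7
v5–v6–v2–v8–v7
v5–v6–v7
v5–v6–v8–v7
v5–v7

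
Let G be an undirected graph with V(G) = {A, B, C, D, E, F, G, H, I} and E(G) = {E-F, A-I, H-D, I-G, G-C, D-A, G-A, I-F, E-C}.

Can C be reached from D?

Yes

Explore from D.
Distance 1: reach A, H.
Distance 2: reach G, I.
Distance 3: reach C, F.
Found C.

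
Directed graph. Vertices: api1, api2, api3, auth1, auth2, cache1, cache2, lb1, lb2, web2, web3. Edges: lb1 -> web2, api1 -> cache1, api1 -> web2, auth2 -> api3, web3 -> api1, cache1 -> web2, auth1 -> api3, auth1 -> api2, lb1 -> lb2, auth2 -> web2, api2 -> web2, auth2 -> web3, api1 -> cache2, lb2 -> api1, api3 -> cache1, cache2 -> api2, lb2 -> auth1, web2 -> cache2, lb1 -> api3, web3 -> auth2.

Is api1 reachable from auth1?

No

Explore from auth1.
Distance 1: reach api2, api3.
Distance 2: reach cache1, web2.
Distance 3: reach cache2.
The search from auth1 is exhausted; no directed path reaches api1.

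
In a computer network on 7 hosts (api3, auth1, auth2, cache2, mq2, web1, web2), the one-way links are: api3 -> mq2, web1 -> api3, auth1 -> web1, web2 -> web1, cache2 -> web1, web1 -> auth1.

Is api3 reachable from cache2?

Yes

Explore from cache2.
Distance 1: reach web1.
Distance 2: reach api3, auth1.
Found api3.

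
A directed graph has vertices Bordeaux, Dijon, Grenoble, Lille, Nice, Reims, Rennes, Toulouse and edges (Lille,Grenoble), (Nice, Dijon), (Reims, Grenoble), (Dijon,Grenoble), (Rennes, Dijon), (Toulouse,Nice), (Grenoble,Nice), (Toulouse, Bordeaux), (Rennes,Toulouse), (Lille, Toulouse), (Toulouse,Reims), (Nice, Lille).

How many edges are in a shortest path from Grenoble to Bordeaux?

Distance 0: Grenoble.
Distance 1: Nice.
Distance 2: Dijon, Lille.
Distance 3: Toulouse.
Distance 4: Bordeaux, Reims — contains Bordeaux.

4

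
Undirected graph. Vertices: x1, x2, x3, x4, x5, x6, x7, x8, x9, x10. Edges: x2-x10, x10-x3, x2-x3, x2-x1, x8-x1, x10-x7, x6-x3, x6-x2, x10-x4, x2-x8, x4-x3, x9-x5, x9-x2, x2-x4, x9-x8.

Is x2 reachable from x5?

Yes

Explore from x5.
Distance 1: reach x9.
Distance 2: reach x2, x8.
Found x2.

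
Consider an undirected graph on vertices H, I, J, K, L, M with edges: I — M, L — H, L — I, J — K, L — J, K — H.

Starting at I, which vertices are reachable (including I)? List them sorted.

H, I, J, K, L, M

Start at I.
Its neighbours: L, M.
Then their neighbours: H, J.
Then next layer: K.
Every vertex is now reached.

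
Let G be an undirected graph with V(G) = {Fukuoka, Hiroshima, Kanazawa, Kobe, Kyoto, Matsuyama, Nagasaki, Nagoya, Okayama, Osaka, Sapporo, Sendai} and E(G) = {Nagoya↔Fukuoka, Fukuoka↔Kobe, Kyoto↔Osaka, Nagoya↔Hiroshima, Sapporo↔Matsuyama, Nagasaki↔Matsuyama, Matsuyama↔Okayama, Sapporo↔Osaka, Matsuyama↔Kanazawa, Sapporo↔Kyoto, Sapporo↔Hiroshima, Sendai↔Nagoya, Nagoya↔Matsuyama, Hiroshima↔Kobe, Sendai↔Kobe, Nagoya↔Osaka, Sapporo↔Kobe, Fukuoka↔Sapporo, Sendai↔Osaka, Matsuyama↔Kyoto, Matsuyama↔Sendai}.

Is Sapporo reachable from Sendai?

Explore from Sendai.
Distance 1: reach Kobe, Matsuyama, Nagoya, Osaka.
Distance 2: reach Fukuoka, Hiroshima, Kanazawa, Kyoto, Nagasaki, Okayama, Sapporo.
Found Sapporo.

Yes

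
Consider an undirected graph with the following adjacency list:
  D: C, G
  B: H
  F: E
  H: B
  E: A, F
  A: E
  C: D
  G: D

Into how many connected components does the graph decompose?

From A: component {A, E, F}.
From B: component {B, H}.
From C: component {C, D, G}.
That's 3 components.

3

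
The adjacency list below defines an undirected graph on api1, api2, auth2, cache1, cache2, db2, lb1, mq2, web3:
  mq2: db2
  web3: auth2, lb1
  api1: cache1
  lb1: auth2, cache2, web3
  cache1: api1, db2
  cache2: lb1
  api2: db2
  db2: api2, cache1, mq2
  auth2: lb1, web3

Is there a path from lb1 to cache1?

Explore from lb1.
Distance 1: reach auth2, cache2, web3.
The search is exhausted without reaching cache1; it lies in a different component.

No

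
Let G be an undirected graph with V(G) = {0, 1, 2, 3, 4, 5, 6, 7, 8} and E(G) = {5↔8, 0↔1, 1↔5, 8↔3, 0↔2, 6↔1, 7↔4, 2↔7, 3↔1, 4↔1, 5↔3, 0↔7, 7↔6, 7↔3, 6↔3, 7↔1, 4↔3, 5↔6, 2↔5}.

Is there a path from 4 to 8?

Yes

Explore from 4.
Distance 1: reach 1, 3, 7.
Distance 2: reach 0, 2, 5, 6, 8.
Found 8.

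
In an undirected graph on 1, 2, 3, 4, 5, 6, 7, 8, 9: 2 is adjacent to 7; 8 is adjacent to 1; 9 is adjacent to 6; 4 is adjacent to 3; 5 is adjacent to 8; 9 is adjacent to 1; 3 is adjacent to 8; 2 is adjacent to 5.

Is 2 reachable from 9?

Explore from 9.
Distance 1: reach 1, 6.
Distance 2: reach 8.
Distance 3: reach 3, 5.
Distance 4: reach 2, 4.
Found 2.

Yes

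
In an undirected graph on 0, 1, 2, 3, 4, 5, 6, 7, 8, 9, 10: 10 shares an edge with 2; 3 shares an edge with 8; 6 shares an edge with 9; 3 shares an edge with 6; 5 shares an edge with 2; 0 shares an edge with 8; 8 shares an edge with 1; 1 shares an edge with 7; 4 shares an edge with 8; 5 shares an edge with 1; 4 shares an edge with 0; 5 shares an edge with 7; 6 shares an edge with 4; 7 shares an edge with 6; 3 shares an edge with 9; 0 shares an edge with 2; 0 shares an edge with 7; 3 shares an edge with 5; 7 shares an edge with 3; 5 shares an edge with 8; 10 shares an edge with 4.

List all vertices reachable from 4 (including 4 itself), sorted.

0, 1, 2, 3, 4, 5, 6, 7, 8, 9, 10

Start at 4.
Its neighbours: 0, 6, 8, 10.
Then their neighbours: 1, 2, 3, 5, 7, 9.
Every vertex is now reached.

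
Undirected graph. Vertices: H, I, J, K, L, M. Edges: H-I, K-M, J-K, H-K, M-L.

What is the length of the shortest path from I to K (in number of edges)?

2

Distance 0: I.
Distance 1: H.
Distance 2: K — contains K.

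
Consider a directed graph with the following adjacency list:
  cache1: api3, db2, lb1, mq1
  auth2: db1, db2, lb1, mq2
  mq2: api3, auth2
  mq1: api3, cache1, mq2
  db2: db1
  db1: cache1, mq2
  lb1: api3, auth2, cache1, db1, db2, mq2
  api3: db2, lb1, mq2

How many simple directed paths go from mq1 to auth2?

mq1→api3→db2→db1→cache1→lb1→auth2
mq1→api3→db2→db1→cache1→lb1→mq2→auth2
mq1→api3→db2→db1→mq2→auth2
mq1→api3→lb1→auth2
mq1→api3→lb1→cache1→db2→db1→mq2→auth2
mq1→api3→lb1→db1→mq2→auth2
mq1→api3→lb1→db2→db1→mq2→auth2
mq1→api3→lb1→mq2→auth2
... and 18 more.

26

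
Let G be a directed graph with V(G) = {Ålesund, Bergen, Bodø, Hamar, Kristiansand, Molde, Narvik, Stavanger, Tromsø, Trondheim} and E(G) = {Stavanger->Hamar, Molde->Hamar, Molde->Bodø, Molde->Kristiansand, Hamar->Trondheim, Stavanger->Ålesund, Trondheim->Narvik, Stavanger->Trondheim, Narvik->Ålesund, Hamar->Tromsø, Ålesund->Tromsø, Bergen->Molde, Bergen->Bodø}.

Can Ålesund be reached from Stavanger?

Yes

Explore from Stavanger.
Distance 1: reach Ålesund, Hamar, Trondheim.
Found Ålesund.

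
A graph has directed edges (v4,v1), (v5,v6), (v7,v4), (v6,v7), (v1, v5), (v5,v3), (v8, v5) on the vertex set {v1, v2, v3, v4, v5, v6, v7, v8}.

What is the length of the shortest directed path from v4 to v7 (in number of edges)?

Distance 0: v4.
Distance 1: v1.
Distance 2: v5.
Distance 3: v3, v6.
Distance 4: v7 — contains v7.

4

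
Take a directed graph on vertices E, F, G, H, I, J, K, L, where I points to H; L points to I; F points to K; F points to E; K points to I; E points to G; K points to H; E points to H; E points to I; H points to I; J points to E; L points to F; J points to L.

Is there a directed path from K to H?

Yes

Explore from K.
Distance 1: reach H, I.
Found H.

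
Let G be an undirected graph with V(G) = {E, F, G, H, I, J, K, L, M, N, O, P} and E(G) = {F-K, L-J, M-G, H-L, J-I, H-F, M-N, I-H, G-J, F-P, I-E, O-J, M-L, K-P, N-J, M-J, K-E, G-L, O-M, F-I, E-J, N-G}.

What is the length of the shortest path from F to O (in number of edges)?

3

Distance 0: F.
Distance 1: H, I, K, P.
Distance 2: E, J, L.
Distance 3: G, M, N, O — contains O.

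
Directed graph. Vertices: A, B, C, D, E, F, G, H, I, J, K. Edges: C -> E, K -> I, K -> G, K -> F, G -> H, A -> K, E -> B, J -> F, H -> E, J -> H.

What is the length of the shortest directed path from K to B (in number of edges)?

4

Distance 0: K.
Distance 1: F, G, I.
Distance 2: H.
Distance 3: E.
Distance 4: B — contains B.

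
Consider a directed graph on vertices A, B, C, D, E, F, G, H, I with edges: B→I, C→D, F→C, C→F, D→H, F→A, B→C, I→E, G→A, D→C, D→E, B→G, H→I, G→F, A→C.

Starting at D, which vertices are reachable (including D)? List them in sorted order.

A, C, D, E, F, H, I

Start at D.
Its neighbours: C, E, H.
Then their neighbours: F, I.
Then next layer: A.
Nothing further is reachable.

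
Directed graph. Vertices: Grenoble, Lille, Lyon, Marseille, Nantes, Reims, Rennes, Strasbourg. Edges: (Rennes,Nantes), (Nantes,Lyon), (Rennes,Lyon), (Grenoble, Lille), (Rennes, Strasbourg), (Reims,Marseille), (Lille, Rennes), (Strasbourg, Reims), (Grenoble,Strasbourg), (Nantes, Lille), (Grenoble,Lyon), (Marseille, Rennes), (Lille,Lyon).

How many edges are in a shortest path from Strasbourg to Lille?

5

Distance 0: Strasbourg.
Distance 1: Reims.
Distance 2: Marseille.
Distance 3: Rennes.
Distance 4: Lyon, Nantes.
Distance 5: Lille — contains Lille.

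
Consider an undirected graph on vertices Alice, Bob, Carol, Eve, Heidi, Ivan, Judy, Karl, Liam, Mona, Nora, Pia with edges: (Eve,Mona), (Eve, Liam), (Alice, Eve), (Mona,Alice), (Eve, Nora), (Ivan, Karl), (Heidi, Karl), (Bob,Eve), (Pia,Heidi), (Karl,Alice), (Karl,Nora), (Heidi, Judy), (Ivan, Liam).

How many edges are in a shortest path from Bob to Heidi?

Distance 0: Bob.
Distance 1: Eve.
Distance 2: Alice, Liam, Mona, Nora.
Distance 3: Ivan, Karl.
Distance 4: Heidi — contains Heidi.

4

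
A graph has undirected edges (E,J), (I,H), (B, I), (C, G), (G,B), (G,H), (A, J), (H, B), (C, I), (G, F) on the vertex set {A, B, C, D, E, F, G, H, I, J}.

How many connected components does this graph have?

From A: component {A, E, J}.
From B: component {B, C, F, G, H, I}.
From D: component {D}.
That's 3 components.

3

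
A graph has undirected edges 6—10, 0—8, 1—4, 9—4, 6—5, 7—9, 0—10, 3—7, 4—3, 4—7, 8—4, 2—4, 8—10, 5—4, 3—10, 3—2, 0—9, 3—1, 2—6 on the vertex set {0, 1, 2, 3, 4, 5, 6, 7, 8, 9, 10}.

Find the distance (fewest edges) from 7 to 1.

Distance 0: 7.
Distance 1: 3, 4, 9.
Distance 2: 0, 1, 2, 5, 8, 10 — contains 1.

2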